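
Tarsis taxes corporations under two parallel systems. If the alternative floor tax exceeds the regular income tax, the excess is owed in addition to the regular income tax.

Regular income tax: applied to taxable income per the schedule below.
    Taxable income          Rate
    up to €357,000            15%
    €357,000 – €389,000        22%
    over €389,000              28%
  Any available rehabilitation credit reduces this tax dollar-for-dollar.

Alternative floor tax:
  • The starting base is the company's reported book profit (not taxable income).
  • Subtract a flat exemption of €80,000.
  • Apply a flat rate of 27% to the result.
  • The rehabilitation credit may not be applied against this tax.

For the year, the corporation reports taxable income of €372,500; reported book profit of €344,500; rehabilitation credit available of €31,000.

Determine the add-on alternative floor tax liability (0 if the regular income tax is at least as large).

€45,455

Regular income tax:
  €357,000 × 15% = €53,550
  €15,500 × 22% = €3,410
  → €56,960
  Less rehabilitation credit €31,000 → €25,960

Alternative floor tax:
  Base (reported book profit): €344,500
  Less exemption €80,000 → base €264,500
  €264,500 × 27% = €71,415

Excess of alternative floor tax over regular income tax: €71,415 − €25,960 = €45,455.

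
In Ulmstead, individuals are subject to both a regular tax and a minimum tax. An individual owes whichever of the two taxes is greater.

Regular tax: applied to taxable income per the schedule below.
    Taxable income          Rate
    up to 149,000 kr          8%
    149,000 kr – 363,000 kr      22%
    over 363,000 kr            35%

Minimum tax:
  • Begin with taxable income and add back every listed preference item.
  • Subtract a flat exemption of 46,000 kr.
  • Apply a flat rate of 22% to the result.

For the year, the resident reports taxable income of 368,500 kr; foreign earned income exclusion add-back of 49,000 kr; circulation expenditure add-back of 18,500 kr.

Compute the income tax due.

Regular tax:
  149,000 kr × 8% = 11,920 kr
  214,000 kr × 22% = 47,080 kr
  5,500 kr × 35% = 1,925 kr
  → 60,925 kr

Minimum tax:
  Adjusted income: 368,500 kr + 49,000 kr + 18,500 kr = 436,000 kr
  Less exemption 46,000 kr → base 390,000 kr
  390,000 kr × 22% = 85,800 kr

85,800 kr > 60,925 kr, so the minimum tax is the binding amount.

85,800 kr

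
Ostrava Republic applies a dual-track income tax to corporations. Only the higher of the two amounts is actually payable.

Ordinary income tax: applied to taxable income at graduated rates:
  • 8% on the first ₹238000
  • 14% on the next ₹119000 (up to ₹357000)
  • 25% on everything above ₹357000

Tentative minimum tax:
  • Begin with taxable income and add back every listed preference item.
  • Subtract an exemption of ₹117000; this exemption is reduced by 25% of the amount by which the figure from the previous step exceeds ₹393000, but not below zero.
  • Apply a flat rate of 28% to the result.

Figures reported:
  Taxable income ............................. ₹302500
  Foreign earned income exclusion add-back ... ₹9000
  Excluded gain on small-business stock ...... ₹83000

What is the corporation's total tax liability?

₹77805

Ordinary income tax:
  ₹238000 × 8% = ₹19040
  ₹64500 × 14% = ₹9030
  → ₹28070

Tentative minimum tax:
  Adjusted income: ₹302500 + ₹9000 + ₹83000 = ₹394500
  Exemption: ₹117000 − 25% × (₹394500 − ₹393000) = ₹117000 − ₹375 = ₹116625
  Base: ₹394500 − ₹116625 = ₹277875
  ₹277875 × 28% = ₹77805

₹77805 > ₹28070, so the tentative minimum tax is the binding amount.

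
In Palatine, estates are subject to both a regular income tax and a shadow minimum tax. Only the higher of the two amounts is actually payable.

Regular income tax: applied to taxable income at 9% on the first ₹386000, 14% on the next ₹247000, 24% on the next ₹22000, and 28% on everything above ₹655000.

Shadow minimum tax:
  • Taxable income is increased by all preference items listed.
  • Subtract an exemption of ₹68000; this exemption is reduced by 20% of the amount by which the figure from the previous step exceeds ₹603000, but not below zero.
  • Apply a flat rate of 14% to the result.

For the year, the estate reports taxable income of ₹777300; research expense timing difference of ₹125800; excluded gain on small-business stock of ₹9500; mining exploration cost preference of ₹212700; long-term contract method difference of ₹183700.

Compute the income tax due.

₹183260

Regular income tax:
  ₹386000 × 9% = ₹34740
  ₹247000 × 14% = ₹34580
  ₹22000 × 24% = ₹5280
  ₹122300 × 28% = ₹34244
  → ₹108844

Shadow minimum tax:
  Adjusted income: ₹777300 + ₹125800 + ₹9500 + ₹212700 + ₹183700 = ₹1309000
  Exemption: 20% × (₹1309000 − ₹603000) = ₹141200 ≥ ₹68000, so the exemption is fully phased out
  Base: ₹1309000 − ₹0 = ₹1309000
  ₹1309000 × 14% = ₹183260

₹183260 > ₹108844, so the shadow minimum tax is the binding amount.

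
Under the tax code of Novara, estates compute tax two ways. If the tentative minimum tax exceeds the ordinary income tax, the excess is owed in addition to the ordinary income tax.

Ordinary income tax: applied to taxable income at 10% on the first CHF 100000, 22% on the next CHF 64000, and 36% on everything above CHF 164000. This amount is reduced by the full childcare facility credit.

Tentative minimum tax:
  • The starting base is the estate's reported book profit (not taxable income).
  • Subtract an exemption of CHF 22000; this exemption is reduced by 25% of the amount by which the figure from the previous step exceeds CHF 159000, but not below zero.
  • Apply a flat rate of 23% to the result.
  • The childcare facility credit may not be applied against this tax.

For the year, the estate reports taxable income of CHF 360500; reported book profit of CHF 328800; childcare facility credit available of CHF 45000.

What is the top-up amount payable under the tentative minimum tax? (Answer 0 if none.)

CHF 25804

Ordinary income tax:
  CHF 100000 × 10% = CHF 10000
  CHF 64000 × 22% = CHF 14080
  CHF 196500 × 36% = CHF 70740
  → CHF 94820
  Less childcare facility credit CHF 45000 → CHF 49820

Tentative minimum tax:
  Base (reported book profit): CHF 328800
  Exemption: 25% × (CHF 328800 − CHF 159000) = CHF 42450 ≥ CHF 22000, so the exemption is fully phased out
  Base: CHF 328800 − CHF 0 = CHF 328800
  CHF 328800 × 23% = CHF 75624

Excess of tentative minimum tax over ordinary income tax: CHF 75624 − CHF 49820 = CHF 25804.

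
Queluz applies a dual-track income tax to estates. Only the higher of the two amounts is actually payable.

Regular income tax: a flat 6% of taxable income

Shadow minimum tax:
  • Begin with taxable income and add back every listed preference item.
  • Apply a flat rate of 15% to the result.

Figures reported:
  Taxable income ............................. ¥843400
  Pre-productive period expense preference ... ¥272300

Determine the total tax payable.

Regular income tax:
  ¥843400 × 6% = ¥50604

Shadow minimum tax:
  Adjusted income: ¥843400 + ¥272300 = ¥1115700
  ¥1115700 × 15% = ¥167355

¥167355 > ¥50604, so the shadow minimum tax is the binding amount.

¥167355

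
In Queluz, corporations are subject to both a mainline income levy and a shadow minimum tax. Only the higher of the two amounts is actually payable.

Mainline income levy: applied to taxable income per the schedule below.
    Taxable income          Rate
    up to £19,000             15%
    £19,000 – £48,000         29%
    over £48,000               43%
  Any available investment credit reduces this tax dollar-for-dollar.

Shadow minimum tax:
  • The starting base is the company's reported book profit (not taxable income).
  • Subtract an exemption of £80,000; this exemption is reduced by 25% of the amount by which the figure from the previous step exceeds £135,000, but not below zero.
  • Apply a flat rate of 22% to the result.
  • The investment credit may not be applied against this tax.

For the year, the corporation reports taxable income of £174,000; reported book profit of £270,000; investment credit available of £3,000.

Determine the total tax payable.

£62,440

Shadow minimum tax:
  Base (reported book profit): £270,000
  Exemption: £80,000 − 25% × (£270,000 − £135,000) = £80,000 − £33,750 = £46,250
  Base: £270,000 − £46,250 = £223,750
  £223,750 × 22% = £49,225

Mainline income levy:
  £19,000 × 15% = £2,850
  £29,000 × 29% = £8,410
  £126,000 × 43% = £54,180
  → £65,440
  Less investment credit £3,000 → £62,440

£62,440 > £49,225, so the mainline income levy governs.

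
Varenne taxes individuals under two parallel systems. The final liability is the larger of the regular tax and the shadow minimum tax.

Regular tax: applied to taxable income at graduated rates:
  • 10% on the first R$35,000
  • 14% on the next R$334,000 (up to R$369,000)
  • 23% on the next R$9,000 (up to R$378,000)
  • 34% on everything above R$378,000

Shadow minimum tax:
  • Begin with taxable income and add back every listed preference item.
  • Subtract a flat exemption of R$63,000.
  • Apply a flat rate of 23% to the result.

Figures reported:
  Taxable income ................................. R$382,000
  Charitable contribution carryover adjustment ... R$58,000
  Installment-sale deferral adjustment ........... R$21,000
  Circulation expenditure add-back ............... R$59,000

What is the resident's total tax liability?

Regular tax:
  R$35,000 × 10% = R$3,500
  R$334,000 × 14% = R$46,760
  R$9,000 × 23% = R$2,070
  R$4,000 × 34% = R$1,360
  → R$53,690

Shadow minimum tax:
  Adjusted income: R$382,000 + R$58,000 + R$21,000 + R$59,000 = R$520,000
  Less exemption R$63,000 → base R$457,000
  R$457,000 × 23% = R$105,110

R$105,110 > R$53,690, so the shadow minimum tax is the binding amount.

R$105,110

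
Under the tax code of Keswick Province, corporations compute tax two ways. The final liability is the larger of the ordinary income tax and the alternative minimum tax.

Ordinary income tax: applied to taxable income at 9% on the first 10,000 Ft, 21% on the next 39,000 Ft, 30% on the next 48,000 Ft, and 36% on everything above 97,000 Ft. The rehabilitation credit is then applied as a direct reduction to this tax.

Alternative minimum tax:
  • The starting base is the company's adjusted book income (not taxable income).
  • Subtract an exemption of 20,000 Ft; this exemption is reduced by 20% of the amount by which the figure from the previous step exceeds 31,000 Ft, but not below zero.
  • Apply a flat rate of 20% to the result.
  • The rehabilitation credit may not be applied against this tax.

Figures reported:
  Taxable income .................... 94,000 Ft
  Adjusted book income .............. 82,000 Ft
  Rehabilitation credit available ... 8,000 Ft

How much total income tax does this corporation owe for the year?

Ordinary income tax:
  10,000 Ft × 9% = 900 Ft
  39,000 Ft × 21% = 8,190 Ft
  45,000 Ft × 30% = 13,500 Ft
  → 22,590 Ft
  Less rehabilitation credit 8,000 Ft → 14,590 Ft

Alternative minimum tax:
  Base (adjusted book income): 82,000 Ft
  Exemption: 20,000 Ft − 20% × (82,000 Ft − 31,000 Ft) = 20,000 Ft − 10,200 Ft = 9,800 Ft
  Base: 82,000 Ft − 9,800 Ft = 72,200 Ft
  72,200 Ft × 20% = 14,440 Ft

14,590 Ft > 14,440 Ft, so the ordinary income tax governs.

14,590 Ft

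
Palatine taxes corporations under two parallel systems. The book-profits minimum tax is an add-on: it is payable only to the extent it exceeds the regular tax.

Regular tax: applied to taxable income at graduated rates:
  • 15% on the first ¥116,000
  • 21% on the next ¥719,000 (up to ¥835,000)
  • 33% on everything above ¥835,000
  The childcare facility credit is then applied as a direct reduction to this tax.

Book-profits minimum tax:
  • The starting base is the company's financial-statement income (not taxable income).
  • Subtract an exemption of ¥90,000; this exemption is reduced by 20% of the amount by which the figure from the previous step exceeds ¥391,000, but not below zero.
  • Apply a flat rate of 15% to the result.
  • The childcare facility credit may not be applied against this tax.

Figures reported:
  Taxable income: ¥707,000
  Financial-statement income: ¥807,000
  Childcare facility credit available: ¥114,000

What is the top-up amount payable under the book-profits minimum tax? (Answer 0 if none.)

¥92,520

Regular tax:
  ¥116,000 × 15% = ¥17,400
  ¥591,000 × 21% = ¥124,110
  → ¥141,510
  Less childcare facility credit ¥114,000 → ¥27,510

Book-profits minimum tax:
  Base (financial-statement income): ¥807,000
  Exemption: ¥90,000 − 20% × (¥807,000 − ¥391,000) = ¥90,000 − ¥83,200 = ¥6,800
  Base: ¥807,000 − ¥6,800 = ¥800,200
  ¥800,200 × 15% = ¥120,030

Excess of book-profits minimum tax over regular tax: ¥120,030 − ¥27,510 = ¥92,520.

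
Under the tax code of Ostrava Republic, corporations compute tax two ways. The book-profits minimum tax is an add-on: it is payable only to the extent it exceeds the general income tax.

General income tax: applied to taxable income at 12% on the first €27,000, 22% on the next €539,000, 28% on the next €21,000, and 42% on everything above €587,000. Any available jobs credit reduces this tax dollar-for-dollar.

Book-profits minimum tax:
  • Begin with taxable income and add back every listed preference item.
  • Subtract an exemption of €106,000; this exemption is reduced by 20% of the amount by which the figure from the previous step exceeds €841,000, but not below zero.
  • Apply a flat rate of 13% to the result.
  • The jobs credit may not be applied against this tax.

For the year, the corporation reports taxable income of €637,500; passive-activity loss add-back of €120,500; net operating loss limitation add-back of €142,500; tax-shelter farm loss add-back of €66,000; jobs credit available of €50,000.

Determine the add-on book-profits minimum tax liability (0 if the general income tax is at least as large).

€16,218

General income tax:
  €27,000 × 12% = €3,240
  €539,000 × 22% = €118,580
  €21,000 × 28% = €5,880
  €50,500 × 42% = €21,210
  → €148,910
  Less jobs credit €50,000 → €98,910

Book-profits minimum tax:
  Adjusted income: €637,500 + €120,500 + €142,500 + €66,000 = €966,500
  Exemption: €106,000 − 20% × (€966,500 − €841,000) = €106,000 − €25,100 = €80,900
  Base: €966,500 − €80,900 = €885,600
  €885,600 × 13% = €115,128

Excess of book-profits minimum tax over general income tax: €115,128 − €98,910 = €16,218.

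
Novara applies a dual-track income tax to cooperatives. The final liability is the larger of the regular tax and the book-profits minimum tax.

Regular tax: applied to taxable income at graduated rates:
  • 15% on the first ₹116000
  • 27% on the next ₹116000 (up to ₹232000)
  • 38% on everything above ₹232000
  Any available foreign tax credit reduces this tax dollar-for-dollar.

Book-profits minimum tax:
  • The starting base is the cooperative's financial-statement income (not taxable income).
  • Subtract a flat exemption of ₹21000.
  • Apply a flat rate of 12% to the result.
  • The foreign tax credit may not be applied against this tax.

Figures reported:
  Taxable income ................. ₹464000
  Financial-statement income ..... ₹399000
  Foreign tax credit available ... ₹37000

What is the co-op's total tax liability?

Book-profits minimum tax:
  Base (financial-statement income): ₹399000
  Less exemption ₹21000 → base ₹378000
  ₹378000 × 12% = ₹45360

Regular tax:
  ₹116000 × 15% = ₹17400
  ₹116000 × 27% = ₹31320
  ₹232000 × 38% = ₹88160
  → ₹136880
  Less foreign tax credit ₹37000 → ₹99880

₹99880 > ₹45360, so the regular tax governs.

₹99880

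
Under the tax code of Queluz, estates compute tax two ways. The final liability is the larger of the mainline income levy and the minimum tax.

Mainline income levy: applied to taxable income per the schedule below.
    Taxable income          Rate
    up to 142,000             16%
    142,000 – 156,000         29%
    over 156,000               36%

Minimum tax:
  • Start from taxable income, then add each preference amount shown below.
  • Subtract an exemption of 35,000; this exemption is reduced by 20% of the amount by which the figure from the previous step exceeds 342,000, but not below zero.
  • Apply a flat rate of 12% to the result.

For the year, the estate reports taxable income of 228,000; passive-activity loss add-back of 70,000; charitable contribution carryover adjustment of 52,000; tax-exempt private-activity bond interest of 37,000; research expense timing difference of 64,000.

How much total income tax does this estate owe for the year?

52,700

Minimum tax:
  Adjusted income: 228,000 + 70,000 + 52,000 + 37,000 + 64,000 = 451,000
  Exemption: 35,000 − 20% × (451,000 − 342,000) = 35,000 − 21,800 = 13,200
  Base: 451,000 − 13,200 = 437,800
  437,800 × 12% = 52,536

Mainline income levy:
  142,000 × 16% = 22,720
  14,000 × 29% = 4,060
  72,000 × 36% = 25,920
  → 52,700

52,700 > 52,536, so the mainline income levy governs.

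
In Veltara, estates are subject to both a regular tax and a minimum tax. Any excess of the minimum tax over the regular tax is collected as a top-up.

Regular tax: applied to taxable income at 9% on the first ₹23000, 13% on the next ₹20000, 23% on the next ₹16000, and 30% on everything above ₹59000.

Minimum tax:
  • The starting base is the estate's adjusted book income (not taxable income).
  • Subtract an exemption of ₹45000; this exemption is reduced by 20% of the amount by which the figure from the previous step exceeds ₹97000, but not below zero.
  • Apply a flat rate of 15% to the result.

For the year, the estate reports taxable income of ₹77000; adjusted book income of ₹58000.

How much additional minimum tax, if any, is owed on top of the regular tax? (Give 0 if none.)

Regular tax:
  ₹23000 × 9% = ₹2070
  ₹20000 × 13% = ₹2600
  ₹16000 × 23% = ₹3680
  ₹18000 × 30% = ₹5400
  → ₹13750

Minimum tax:
  Base (adjusted book income): ₹58000
  Exemption: ₹58000 ≤ ₹97000, so full ₹45000 applies
  Base: ₹58000 − ₹45000 = ₹13000
  ₹13000 × 15% = ₹1950

₹1950 ≤ ₹13750, so no add-on is due.

₹0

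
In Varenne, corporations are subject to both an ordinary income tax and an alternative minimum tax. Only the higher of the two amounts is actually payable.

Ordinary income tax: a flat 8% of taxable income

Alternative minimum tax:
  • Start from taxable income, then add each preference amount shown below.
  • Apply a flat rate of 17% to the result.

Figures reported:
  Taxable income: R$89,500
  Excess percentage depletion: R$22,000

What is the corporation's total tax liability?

Ordinary income tax:
  R$89,500 × 8% = R$7,160

Alternative minimum tax:
  Adjusted income: R$89,500 + R$22,000 = R$111,500
  R$111,500 × 17% = R$18,955

R$18,955 > R$7,160, so the alternative minimum tax is the binding amount.

R$18,955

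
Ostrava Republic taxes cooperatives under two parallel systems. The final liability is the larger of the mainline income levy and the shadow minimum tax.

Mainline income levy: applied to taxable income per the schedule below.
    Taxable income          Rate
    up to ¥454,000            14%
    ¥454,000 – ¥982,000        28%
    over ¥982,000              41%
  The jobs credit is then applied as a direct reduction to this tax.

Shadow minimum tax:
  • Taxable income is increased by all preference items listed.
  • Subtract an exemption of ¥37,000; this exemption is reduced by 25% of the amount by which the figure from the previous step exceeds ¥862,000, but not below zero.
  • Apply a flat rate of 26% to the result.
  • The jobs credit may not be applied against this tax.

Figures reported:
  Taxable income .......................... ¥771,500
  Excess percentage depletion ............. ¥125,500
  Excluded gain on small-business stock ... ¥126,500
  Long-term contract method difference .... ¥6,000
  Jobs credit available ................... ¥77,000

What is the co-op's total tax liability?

Mainline income levy:
  ¥454,000 × 14% = ¥63,560
  ¥317,500 × 28% = ¥88,900
  → ¥152,460
  Less jobs credit ¥77,000 → ¥75,460

Shadow minimum tax:
  Adjusted income: ¥771,500 + ¥125,500 + ¥126,500 + ¥6,000 = ¥1,029,500
  Exemption: 25% × (¥1,029,500 − ¥862,000) = ¥41,875 ≥ ¥37,000, so the exemption is fully phased out
  Base: ¥1,029,500 − ¥0 = ¥1,029,500
  ¥1,029,500 × 26% = ¥267,670

¥267,670 > ¥75,460, so the shadow minimum tax is the binding amount.

¥267,670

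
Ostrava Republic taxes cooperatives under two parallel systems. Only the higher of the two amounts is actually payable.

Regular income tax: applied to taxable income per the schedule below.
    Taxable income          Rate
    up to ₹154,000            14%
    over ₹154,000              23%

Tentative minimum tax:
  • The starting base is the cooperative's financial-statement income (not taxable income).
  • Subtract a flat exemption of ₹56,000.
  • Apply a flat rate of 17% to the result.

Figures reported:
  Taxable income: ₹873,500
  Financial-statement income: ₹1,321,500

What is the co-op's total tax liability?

₹215,135

Tentative minimum tax:
  Base (financial-statement income): ₹1,321,500
  Less exemption ₹56,000 → base ₹1,265,500
  ₹1,265,500 × 17% = ₹215,135

Regular income tax:
  ₹154,000 × 14% = ₹21,560
  ₹719,500 × 23% = ₹165,485
  → ₹187,045

₹215,135 > ₹187,045, so the tentative minimum tax is the binding amount.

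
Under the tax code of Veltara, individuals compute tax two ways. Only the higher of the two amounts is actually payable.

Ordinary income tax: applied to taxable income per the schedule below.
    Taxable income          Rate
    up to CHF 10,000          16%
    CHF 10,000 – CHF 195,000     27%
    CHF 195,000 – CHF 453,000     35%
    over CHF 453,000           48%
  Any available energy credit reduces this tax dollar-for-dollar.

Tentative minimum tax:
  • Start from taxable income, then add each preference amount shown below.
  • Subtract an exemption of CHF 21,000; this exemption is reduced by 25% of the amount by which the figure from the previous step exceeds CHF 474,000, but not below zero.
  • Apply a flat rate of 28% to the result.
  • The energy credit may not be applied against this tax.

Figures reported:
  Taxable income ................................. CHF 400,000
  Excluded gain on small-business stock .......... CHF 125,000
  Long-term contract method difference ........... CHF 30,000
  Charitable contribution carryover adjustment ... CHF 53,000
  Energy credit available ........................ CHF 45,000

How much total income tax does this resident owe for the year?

CHF 170,240

Tentative minimum tax:
  Adjusted income: CHF 400,000 + CHF 125,000 + CHF 30,000 + CHF 53,000 = CHF 608,000
  Exemption: 25% × (CHF 608,000 − CHF 474,000) = CHF 33,500 ≥ CHF 21,000, so the exemption is fully phased out
  Base: CHF 608,000 − CHF 0 = CHF 608,000
  CHF 608,000 × 28% = CHF 170,240

Ordinary income tax:
  CHF 10,000 × 16% = CHF 1,600
  CHF 185,000 × 27% = CHF 49,950
  CHF 205,000 × 35% = CHF 71,750
  → CHF 123,300
  Less energy credit CHF 45,000 → CHF 78,300

CHF 170,240 > CHF 78,300, so the tentative minimum tax is the binding amount.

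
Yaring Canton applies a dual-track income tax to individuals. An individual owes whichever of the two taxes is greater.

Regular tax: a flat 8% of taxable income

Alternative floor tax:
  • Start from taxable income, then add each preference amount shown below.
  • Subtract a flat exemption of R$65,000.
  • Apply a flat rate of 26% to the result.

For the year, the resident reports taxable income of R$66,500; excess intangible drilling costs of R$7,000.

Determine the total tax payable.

Alternative floor tax:
  Adjusted income: R$66,500 + R$7,000 = R$73,500
  Less exemption R$65,000 → base R$8,500
  R$8,500 × 26% = R$2,210

Regular tax:
  R$66,500 × 8% = R$5,320

R$5,320 > R$2,210, so the regular tax governs.

R$5,320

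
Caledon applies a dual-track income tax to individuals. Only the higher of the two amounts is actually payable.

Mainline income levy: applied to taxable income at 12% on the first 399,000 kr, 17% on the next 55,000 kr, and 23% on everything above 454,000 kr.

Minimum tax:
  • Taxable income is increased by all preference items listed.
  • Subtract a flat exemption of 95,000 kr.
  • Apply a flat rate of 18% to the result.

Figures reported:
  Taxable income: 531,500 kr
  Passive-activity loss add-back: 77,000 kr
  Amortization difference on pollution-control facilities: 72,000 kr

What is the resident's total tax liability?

105,390 kr

Mainline income levy:
  399,000 kr × 12% = 47,880 kr
  55,000 kr × 17% = 9,350 kr
  77,500 kr × 23% = 17,825 kr
  → 75,055 kr

Minimum tax:
  Adjusted income: 531,500 kr + 77,000 kr + 72,000 kr = 680,500 kr
  Less exemption 95,000 kr → base 585,500 kr
  585,500 kr × 18% = 105,390 kr

105,390 kr > 75,055 kr, so the minimum tax is the binding amount.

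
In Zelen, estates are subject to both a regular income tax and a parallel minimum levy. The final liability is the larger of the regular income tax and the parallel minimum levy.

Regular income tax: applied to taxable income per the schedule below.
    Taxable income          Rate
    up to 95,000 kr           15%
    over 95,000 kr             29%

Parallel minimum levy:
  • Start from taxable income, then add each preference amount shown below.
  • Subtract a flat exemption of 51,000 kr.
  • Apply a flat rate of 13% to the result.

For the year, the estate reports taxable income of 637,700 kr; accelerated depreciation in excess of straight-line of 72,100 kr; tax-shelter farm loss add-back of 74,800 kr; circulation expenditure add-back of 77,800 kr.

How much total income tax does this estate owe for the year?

Regular income tax:
  95,000 kr × 15% = 14,250 kr
  542,700 kr × 29% = 157,383 kr
  → 171,633 kr

Parallel minimum levy:
  Adjusted income: 637,700 kr + 72,100 kr + 74,800 kr + 77,800 kr = 862,400 kr
  Less exemption 51,000 kr → base 811,400 kr
  811,400 kr × 13% = 105,482 kr

171,633 kr > 105,482 kr, so the regular income tax governs.

171,633 kr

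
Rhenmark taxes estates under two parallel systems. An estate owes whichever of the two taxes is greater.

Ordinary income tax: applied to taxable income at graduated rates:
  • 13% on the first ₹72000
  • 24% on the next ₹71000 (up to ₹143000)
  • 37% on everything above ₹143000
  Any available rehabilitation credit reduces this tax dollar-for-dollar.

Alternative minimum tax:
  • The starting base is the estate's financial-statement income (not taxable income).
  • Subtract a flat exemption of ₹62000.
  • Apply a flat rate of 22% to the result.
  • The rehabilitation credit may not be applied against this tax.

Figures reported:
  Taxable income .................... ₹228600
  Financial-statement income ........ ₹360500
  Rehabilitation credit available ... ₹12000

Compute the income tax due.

Ordinary income tax:
  ₹72000 × 13% = ₹9360
  ₹71000 × 24% = ₹17040
  ₹85600 × 37% = ₹31672
  → ₹58072
  Less rehabilitation credit ₹12000 → ₹46072

Alternative minimum tax:
  Base (financial-statement income): ₹360500
  Less exemption ₹62000 → base ₹298500
  ₹298500 × 22% = ₹65670

₹65670 > ₹46072, so the alternative minimum tax is the binding amount.

₹65670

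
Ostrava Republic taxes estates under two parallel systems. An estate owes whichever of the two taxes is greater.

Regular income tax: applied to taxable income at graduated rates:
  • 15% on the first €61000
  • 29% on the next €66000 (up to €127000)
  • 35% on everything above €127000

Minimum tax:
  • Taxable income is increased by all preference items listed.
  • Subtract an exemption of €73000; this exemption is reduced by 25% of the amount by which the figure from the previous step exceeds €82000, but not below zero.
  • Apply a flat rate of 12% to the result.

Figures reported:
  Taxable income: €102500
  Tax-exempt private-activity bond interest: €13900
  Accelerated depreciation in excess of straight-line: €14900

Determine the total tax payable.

€21185

Minimum tax:
  Adjusted income: €102500 + €13900 + €14900 = €131300
  Exemption: €73000 − 25% × (€131300 − €82000) = €73000 − €12325 = €60675
  Base: €131300 − €60675 = €70625
  €70625 × 12% = €8475

Regular income tax:
  €61000 × 15% = €9150
  €41500 × 29% = €12035
  → €21185

€21185 > €8475, so the regular income tax governs.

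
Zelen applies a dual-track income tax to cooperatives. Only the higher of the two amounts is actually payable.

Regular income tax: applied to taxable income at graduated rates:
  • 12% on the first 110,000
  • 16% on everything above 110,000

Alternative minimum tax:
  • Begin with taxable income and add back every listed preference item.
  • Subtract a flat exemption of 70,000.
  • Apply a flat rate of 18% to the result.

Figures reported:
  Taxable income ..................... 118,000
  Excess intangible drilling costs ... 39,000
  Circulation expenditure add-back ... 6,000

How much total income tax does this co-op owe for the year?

Regular income tax:
  110,000 × 12% = 13,200
  8,000 × 16% = 1,280
  → 14,480

Alternative minimum tax:
  Adjusted income: 118,000 + 39,000 + 6,000 = 163,000
  Less exemption 70,000 → base 93,000
  93,000 × 18% = 16,740

16,740 > 14,480, so the alternative minimum tax is the binding amount.

16,740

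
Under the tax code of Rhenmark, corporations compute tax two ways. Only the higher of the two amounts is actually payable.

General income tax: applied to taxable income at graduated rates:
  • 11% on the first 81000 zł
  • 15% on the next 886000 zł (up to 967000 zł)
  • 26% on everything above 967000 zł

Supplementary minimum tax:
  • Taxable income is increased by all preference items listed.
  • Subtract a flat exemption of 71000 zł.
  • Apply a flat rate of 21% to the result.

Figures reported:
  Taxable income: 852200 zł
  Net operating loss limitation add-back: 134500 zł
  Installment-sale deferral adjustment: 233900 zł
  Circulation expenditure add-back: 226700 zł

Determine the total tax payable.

General income tax:
  81000 zł × 11% = 8910 zł
  771200 zł × 15% = 115680 zł
  → 124590 zł

Supplementary minimum tax:
  Adjusted income: 852200 zł + 134500 zł + 233900 zł + 226700 zł = 1447300 zł
  Less exemption 71000 zł → base 1376300 zł
  1376300 zł × 21% = 289023 zł

289023 zł > 124590 zł, so the supplementary minimum tax is the binding amount.

289023 zł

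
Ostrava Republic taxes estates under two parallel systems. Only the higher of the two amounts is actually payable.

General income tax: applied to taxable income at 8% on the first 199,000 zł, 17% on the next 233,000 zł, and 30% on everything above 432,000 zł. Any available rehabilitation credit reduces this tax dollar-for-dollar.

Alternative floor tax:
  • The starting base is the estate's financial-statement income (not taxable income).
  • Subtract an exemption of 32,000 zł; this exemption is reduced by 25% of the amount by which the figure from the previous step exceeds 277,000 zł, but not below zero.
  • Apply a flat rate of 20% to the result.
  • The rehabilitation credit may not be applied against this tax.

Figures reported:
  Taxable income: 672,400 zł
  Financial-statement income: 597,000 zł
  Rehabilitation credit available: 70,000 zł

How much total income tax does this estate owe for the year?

119,400 zł

Alternative floor tax:
  Base (financial-statement income): 597,000 zł
  Exemption: 25% × (597,000 zł − 277,000 zł) = 80,000 zł ≥ 32,000 zł, so the exemption is fully phased out
  Base: 597,000 zł − 0 zł = 597,000 zł
  597,000 zł × 20% = 119,400 zł

General income tax:
  199,000 zł × 8% = 15,920 zł
  233,000 zł × 17% = 39,610 zł
  240,400 zł × 30% = 72,120 zł
  → 127,650 zł
  Less rehabilitation credit 70,000 zł → 57,650 zł

119,400 zł > 57,650 zł, so the alternative floor tax is the binding amount.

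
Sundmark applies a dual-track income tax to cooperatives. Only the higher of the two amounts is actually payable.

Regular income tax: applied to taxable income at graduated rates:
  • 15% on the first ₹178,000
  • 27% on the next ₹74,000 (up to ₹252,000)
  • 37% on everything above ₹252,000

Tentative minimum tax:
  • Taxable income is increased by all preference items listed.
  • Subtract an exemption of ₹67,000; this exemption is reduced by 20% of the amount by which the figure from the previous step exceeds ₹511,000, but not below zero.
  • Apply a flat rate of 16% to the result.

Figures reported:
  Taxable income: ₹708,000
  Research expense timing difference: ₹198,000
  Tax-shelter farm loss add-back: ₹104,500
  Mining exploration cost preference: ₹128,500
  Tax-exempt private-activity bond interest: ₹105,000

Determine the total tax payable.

Tentative minimum tax:
  Adjusted income: ₹708,000 + ₹198,000 + ₹104,500 + ₹128,500 + ₹105,000 = ₹1,244,000
  Exemption: 20% × (₹1,244,000 − ₹511,000) = ₹146,600 ≥ ₹67,000, so the exemption is fully phased out
  Base: ₹1,244,000 − ₹0 = ₹1,244,000
  ₹1,244,000 × 16% = ₹199,040

Regular income tax:
  ₹178,000 × 15% = ₹26,700
  ₹74,000 × 27% = ₹19,980
  ₹456,000 × 37% = ₹168,720
  → ₹215,400

₹215,400 > ₹199,040, so the regular income tax governs.

₹215,400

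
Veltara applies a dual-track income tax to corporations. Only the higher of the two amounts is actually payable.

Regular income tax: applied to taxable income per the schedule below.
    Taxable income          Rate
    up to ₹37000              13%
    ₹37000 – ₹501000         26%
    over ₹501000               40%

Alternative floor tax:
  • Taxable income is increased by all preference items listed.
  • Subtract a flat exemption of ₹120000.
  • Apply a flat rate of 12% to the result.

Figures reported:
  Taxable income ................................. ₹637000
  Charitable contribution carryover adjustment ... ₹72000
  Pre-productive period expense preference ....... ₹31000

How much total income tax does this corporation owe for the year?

Alternative floor tax:
  Adjusted income: ₹637000 + ₹72000 + ₹31000 = ₹740000
  Less exemption ₹120000 → base ₹620000
  ₹620000 × 12% = ₹74400

Regular income tax:
  ₹37000 × 13% = ₹4810
  ₹464000 × 26% = ₹120640
  ₹136000 × 40% = ₹54400
  → ₹179850

₹179850 > ₹74400, so the regular income tax governs.

₹179850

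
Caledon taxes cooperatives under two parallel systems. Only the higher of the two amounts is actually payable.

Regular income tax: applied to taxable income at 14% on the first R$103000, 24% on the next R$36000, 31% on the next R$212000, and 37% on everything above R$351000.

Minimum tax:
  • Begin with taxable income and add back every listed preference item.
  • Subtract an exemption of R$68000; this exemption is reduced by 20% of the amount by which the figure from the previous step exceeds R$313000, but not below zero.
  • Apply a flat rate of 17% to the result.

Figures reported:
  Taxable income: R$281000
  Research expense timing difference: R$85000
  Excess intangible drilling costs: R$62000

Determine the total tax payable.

R$67080

Minimum tax:
  Adjusted income: R$281000 + R$85000 + R$62000 = R$428000
  Exemption: R$68000 − 20% × (R$428000 − R$313000) = R$68000 − R$23000 = R$45000
  Base: R$428000 − R$45000 = R$383000
  R$383000 × 17% = R$65110

Regular income tax:
  R$103000 × 14% = R$14420
  R$36000 × 24% = R$8640
  R$142000 × 31% = R$44020
  → R$67080

R$67080 > R$65110, so the regular income tax governs.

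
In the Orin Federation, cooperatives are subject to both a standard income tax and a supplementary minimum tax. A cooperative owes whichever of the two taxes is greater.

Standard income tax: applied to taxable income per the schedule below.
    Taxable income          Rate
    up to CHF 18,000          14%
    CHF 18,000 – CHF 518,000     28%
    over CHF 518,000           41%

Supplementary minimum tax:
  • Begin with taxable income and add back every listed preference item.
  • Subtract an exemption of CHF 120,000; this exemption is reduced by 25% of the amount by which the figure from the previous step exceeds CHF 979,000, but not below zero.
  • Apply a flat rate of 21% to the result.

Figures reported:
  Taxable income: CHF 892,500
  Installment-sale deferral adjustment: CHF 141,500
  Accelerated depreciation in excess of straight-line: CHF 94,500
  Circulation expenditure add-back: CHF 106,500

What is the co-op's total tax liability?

CHF 296,065

Supplementary minimum tax:
  Adjusted income: CHF 892,500 + CHF 141,500 + CHF 94,500 + CHF 106,500 = CHF 1,235,000
  Exemption: CHF 120,000 − 25% × (CHF 1,235,000 − CHF 979,000) = CHF 120,000 − CHF 64,000 = CHF 56,000
  Base: CHF 1,235,000 − CHF 56,000 = CHF 1,179,000
  CHF 1,179,000 × 21% = CHF 247,590

Standard income tax:
  CHF 18,000 × 14% = CHF 2,520
  CHF 500,000 × 28% = CHF 140,000
  CHF 374,500 × 41% = CHF 153,545
  → CHF 296,065

CHF 296,065 > CHF 247,590, so the standard income tax governs.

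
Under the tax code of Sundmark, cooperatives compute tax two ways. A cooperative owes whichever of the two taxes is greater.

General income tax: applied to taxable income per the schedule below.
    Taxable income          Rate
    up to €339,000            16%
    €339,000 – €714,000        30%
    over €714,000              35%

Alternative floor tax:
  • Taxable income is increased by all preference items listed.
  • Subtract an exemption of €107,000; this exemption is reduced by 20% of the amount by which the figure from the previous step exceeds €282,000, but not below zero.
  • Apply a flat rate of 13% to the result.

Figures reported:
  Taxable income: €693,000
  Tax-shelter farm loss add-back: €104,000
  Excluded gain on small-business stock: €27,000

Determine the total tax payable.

€160,440

Alternative floor tax:
  Adjusted income: €693,000 + €104,000 + €27,000 = €824,000
  Exemption: 20% × (€824,000 − €282,000) = €108,400 ≥ €107,000, so the exemption is fully phased out
  Base: €824,000 − €0 = €824,000
  €824,000 × 13% = €107,120

General income tax:
  €339,000 × 16% = €54,240
  €354,000 × 30% = €106,200
  → €160,440

€160,440 > €107,120, so the general income tax governs.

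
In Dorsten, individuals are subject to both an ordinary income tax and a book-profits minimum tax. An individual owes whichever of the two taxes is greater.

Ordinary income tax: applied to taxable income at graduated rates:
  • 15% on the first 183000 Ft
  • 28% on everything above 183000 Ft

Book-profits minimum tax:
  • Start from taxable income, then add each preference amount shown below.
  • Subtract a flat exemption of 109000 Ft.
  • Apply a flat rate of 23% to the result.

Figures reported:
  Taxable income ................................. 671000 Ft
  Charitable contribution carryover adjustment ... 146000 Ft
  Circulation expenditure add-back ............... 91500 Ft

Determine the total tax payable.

183885 Ft

Book-profits minimum tax:
  Adjusted income: 671000 Ft + 146000 Ft + 91500 Ft = 908500 Ft
  Less exemption 109000 Ft → base 799500 Ft
  799500 Ft × 23% = 183885 Ft

Ordinary income tax:
  183000 Ft × 15% = 27450 Ft
  488000 Ft × 28% = 136640 Ft
  → 164090 Ft

183885 Ft > 164090 Ft, so the book-profits minimum tax is the binding amount.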